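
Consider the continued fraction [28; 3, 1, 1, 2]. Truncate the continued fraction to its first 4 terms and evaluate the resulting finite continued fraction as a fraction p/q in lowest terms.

Start with 1.
1 + 1/(1/1) = 1 + 1/1 = 2/1
3 + 1/(2/1) = 3 + 1/2 = 7/2
28 + 1/(7/2) = 28 + 2/7 = 198/7

198/7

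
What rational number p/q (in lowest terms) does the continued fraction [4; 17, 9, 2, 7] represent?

9858/2429

Starting at the tail and folding back:
Start with 7.
2 + 1/(7/1) = 2 + 1/7 = 15/7
9 + 1/(15/7) = 9 + 7/15 = 142/15
17 + 1/(142/15) = 17 + 15/142 = 2429/142
4 + 1/(2429/142) = 4 + 142/2429 = 9858/2429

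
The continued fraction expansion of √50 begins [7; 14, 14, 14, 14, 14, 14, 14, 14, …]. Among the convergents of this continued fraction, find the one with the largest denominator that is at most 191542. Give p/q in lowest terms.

275807/39005

a_0 = 7: 7/1  (≤ bound)
a_1 = 14: 99/14  (≤ bound)
a_2 = 14: 1393/197  (≤ bound)
a_3 = 14: 19601/2772  (≤ bound)
a_4 = 14: 275807/39005  (≤ bound)
a_5 = 14: 3880899/548842  (> 191542, stop)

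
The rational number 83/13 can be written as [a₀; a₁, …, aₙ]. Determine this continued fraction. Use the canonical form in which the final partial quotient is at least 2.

83 ÷ 13 → quotient 6, remainder 5
13 ÷ 5 → quotient 2, remainder 3
5 ÷ 3 → quotient 1, remainder 2
3 ÷ 2 → quotient 1, remainder 1
2 ÷ 1 → quotient 2, remainder 0

[6; 2, 1, 1, 2]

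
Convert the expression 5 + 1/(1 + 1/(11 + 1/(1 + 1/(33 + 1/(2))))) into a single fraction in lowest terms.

Start with 2.
33 + 1/(2/1) = 33 + 1/2 = 67/2
1 + 1/(67/2) = 1 + 2/67 = 69/67
11 + 1/(69/67) = 11 + 67/69 = 826/69
1 + 1/(826/69) = 1 + 69/826 = 895/826
5 + 1/(895/826) = 5 + 826/895 = 5301/895

5301/895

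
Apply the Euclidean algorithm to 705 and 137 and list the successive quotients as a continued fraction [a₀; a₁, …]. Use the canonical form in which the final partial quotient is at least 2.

[5; 6, 1, 5, 1, 2]

⌊705/137⌋ = 5, remainder 20
⌊137/20⌋ = 6, remainder 17
⌊20/17⌋ = 1, remainder 3
⌊17/3⌋ = 5, remainder 2
⌊3/2⌋ = 1, remainder 1
⌊2/1⌋ = 2, remainder 0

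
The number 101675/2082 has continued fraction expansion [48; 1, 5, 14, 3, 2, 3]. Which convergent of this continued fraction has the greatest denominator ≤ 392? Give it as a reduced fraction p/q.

List convergents until the denominator exceeds the bound:
a_0 = 48: 48/1  (≤ bound)
a_1 = 1: 49/1  (≤ bound)
a_2 = 5: 293/6  (≤ bound)
a_3 = 14: 4151/85  (≤ bound)
a_4 = 3: 12746/261  (≤ bound)
a_5 = 2: 29643/607  (> 392, stop)

12746/261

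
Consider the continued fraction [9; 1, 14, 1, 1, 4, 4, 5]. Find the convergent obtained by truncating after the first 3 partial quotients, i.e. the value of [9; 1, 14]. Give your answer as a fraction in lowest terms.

149/15

Start with 14.
1 + 1/(14/1) = 1 + 1/14 = 15/14
9 + 1/(15/14) = 9 + 14/15 = 149/15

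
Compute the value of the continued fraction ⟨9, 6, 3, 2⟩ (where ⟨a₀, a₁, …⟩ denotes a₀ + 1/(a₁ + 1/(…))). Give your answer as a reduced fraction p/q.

403/44

Compute successive convergents:
a_0 = 9: 9/1
a_1 = 6: 55/6
a_2 = 3: 174/19
a_3 = 2: 403/44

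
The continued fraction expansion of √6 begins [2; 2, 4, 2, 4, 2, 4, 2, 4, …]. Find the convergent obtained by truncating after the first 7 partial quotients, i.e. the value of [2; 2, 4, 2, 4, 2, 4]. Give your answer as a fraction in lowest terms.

Start with 4.
2 + 1/(4/1) = 2 + 1/4 = 9/4
4 + 1/(9/4) = 4 + 4/9 = 40/9
2 + 1/(40/9) = 2 + 9/40 = 89/40
4 + 1/(89/40) = 4 + 40/89 = 396/89
2 + 1/(396/89) = 2 + 89/396 = 881/396
2 + 1/(881/396) = 2 + 396/881 = 2158/881

2158/881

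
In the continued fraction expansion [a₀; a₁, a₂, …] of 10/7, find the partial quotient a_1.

2

⌊10/7⌋ = 1, remainder 3
⌊7/3⌋ = 2, remainder 1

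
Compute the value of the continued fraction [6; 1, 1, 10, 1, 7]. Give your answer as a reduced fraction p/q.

1187/182

a_0 = 6: 6/1
a_1 = 1: 7/1
a_2 = 1: 13/2
a_3 = 10: 137/21
a_4 = 1: 150/23
a_5 = 7: 1187/182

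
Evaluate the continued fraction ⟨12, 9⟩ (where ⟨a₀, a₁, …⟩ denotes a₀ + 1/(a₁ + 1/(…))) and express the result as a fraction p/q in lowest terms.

109/9

Start with 9.
12 + 1/(9/1) = 12 + 1/9 = 109/9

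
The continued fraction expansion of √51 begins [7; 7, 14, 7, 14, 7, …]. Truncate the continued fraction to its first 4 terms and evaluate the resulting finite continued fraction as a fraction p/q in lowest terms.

4999/700

Start with 7.
14 + 1/(7/1) = 14 + 1/7 = 99/7
7 + 1/(99/7) = 7 + 7/99 = 700/99
7 + 1/(700/99) = 7 + 99/700 = 4999/700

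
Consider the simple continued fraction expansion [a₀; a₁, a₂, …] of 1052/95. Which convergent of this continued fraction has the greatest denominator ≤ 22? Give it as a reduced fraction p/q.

155/14

List convergents until the denominator exceeds the bound:
a_0 = 11: 11/1  (≤ bound)
a_1 = 13: 144/13  (≤ bound)
a_2 = 1: 155/14  (≤ bound)
a_3 = 1: 299/27  (> 22, stop)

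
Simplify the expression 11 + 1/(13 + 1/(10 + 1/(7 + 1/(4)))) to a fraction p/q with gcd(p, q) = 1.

Use the convergent recurrence hₖ = aₖ·hₖ₋₁ + hₖ₋₂ (and likewise for the denominators kₖ):
a_0 = 11: 11/1
a_1 = 13: 144/13
a_2 = 10: 1451/131
a_3 = 7: 10301/930
a_4 = 4: 42655/3851

42655/3851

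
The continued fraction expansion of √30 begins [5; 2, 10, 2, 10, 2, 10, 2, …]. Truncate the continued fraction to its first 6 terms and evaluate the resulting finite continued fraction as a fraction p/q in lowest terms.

5291/966

Collapse the nested fraction from the inside out:
Start with 2.
10 + 1/(2/1) = 10 + 1/2 = 21/2
2 + 1/(21/2) = 2 + 2/21 = 44/21
10 + 1/(44/21) = 10 + 21/44 = 461/44
2 + 1/(461/44) = 2 + 44/461 = 966/461
5 + 1/(966/461) = 5 + 461/966 = 5291/966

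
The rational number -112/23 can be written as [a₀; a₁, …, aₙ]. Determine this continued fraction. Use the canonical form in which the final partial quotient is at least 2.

Apply division with remainder until the remainder is 0:
⌊-112/23⌋ = -5, remainder 3
⌊23/3⌋ = 7, remainder 2
⌊3/2⌋ = 1, remainder 1
⌊2/1⌋ = 2, remainder 0

[-5; 7, 1, 2]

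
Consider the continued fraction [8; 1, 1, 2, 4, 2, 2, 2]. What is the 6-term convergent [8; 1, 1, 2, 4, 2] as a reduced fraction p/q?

421/49

a_0 = 8: 8/1
a_1 = 1: 9/1
a_2 = 1: 17/2
a_3 = 2: 43/5
a_4 = 4: 189/22
a_5 = 2: 421/49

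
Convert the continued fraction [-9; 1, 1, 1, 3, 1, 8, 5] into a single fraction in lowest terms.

Compute successive convergents:
a_0 = -9: -9/1
a_1 = 1: -8/1
a_2 = 1: -17/2
a_3 = 1: -25/3
a_4 = 3: -92/11
a_5 = 1: -117/14
a_6 = 8: -1028/123
a_7 = 5: -5257/629

-5257/629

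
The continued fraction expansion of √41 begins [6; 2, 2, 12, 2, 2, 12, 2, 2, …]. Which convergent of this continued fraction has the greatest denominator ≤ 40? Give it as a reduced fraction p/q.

List convergents until the denominator exceeds the bound:
a_0 = 6: 6/1  (≤ bound)
a_1 = 2: 13/2  (≤ bound)
a_2 = 2: 32/5  (≤ bound)
a_3 = 12: 397/62  (> 40, stop)

32/5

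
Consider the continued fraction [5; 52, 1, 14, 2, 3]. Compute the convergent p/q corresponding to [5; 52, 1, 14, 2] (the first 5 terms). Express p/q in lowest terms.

Work from the innermost term outward:
Start with 2.
14 + 1/(2/1) = 14 + 1/2 = 29/2
1 + 1/(29/2) = 1 + 2/29 = 31/29
52 + 1/(31/29) = 52 + 29/31 = 1641/31
5 + 1/(1641/31) = 5 + 31/1641 = 8236/1641

8236/1641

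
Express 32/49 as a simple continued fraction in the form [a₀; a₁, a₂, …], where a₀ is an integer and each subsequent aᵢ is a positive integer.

[0; 1, 1, 1, 7, 2]

Run the Euclidean algorithm, recording each quotient:
⌊32/49⌋ = 0, remainder 32
⌊49/32⌋ = 1, remainder 17
⌊32/17⌋ = 1, remainder 15
⌊17/15⌋ = 1, remainder 2
⌊15/2⌋ = 7, remainder 1
⌊2/1⌋ = 2, remainder 0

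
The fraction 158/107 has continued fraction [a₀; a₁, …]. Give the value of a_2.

158 ÷ 107 → quotient 1, remainder 51
107 ÷ 51 → quotient 2, remainder 5
51 ÷ 5 → quotient 10, remainder 1

10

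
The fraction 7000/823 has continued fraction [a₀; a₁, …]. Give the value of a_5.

Run the Euclidean algorithm, recording each quotient:
⌊7000/823⌋ = 8, remainder 416
⌊823/416⌋ = 1, remainder 407
⌊416/407⌋ = 1, remainder 9
⌊407/9⌋ = 45, remainder 2
⌊9/2⌋ = 4, remainder 1
⌊2/1⌋ = 2, remainder 0

2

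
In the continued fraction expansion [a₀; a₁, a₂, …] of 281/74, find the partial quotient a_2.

3

281 = 3·74 + 59, so a_0 = 3
74 = 1·59 + 15, so a_1 = 1
59 = 3·15 + 14, so a_2 = 3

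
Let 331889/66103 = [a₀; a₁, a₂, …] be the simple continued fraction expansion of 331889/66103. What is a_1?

48

331889 ÷ 66103 → quotient 5, remainder 1374
66103 ÷ 1374 → quotient 48, remainder 151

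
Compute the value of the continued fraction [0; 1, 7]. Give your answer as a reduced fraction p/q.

a_0 = 0: 0/1
a_1 = 1: 1/1
a_2 = 7: 7/8

7/8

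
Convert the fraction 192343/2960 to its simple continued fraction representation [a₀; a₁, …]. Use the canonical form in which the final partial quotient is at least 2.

Repeatedly divide and take the remainder:
⌊192343/2960⌋ = 64, remainder 2903
⌊2960/2903⌋ = 1, remainder 57
⌊2903/57⌋ = 50, remainder 53
⌊57/53⌋ = 1, remainder 4
⌊53/4⌋ = 13, remainder 1
⌊4/1⌋ = 4, remainder 0

[64; 1, 50, 1, 13, 4]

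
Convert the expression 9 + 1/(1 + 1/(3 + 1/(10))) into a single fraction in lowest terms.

Build up convergents one term at a time:
a_0 = 9: 9/1
a_1 = 1: 10/1
a_2 = 3: 39/4
a_3 = 10: 400/41

400/41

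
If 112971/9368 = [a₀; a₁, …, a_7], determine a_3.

Repeatedly divide and take the remainder:
112971 ÷ 9368 → quotient 12, remainder 555
9368 ÷ 555 → quotient 16, remainder 488
555 ÷ 488 → quotient 1, remainder 67
488 ÷ 67 → quotient 7, remainder 19

7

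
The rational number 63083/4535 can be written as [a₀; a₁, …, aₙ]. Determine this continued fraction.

[13; 1, 10, 7, 58]

63083 ÷ 4535 → quotient 13, remainder 4128
4535 ÷ 4128 → quotient 1, remainder 407
4128 ÷ 407 → quotient 10, remainder 58
407 ÷ 58 → quotient 7, remainder 1
58 ÷ 1 → quotient 58, remainder 0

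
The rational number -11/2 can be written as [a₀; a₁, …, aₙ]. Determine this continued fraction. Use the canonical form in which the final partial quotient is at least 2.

[-6; 2]

Repeatedly divide and take the remainder:
-11 ÷ 2 → quotient -6, remainder 1
2 ÷ 1 → quotient 2, remainder 0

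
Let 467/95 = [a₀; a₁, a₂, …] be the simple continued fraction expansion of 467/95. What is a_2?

Repeatedly divide and take the remainder:
⌊467/95⌋ = 4, remainder 87
⌊95/87⌋ = 1, remainder 8
⌊87/8⌋ = 10, remainder 7

10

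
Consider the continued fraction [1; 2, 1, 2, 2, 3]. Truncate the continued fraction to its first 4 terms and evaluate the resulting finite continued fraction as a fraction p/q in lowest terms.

a_0 = 1: 1/1
a_1 = 2: 3/2
a_2 = 1: 4/3
a_3 = 2: 11/8

11/8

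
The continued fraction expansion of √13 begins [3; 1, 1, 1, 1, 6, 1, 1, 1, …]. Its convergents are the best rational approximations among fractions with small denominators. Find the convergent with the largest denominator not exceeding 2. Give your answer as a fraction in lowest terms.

a_0 = 3: 3/1  (≤ bound)
a_1 = 1: 4/1  (≤ bound)
a_2 = 1: 7/2  (≤ bound)
a_3 = 1: 11/3  (> 2, stop)

7/2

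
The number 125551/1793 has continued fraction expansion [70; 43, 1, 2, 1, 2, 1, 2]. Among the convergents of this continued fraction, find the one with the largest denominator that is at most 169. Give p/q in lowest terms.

9173/131

List convergents until the denominator exceeds the bound:
a_0 = 70: 70/1  (≤ bound)
a_1 = 43: 3011/43  (≤ bound)
a_2 = 1: 3081/44  (≤ bound)
a_3 = 2: 9173/131  (≤ bound)
a_4 = 1: 12254/175  (> 169, stop)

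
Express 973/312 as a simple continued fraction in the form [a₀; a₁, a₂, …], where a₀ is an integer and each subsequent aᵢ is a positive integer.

[3; 8, 2, 3, 5]

973 ÷ 312 → quotient 3, remainder 37
312 ÷ 37 → quotient 8, remainder 16
37 ÷ 16 → quotient 2, remainder 5
16 ÷ 5 → quotient 3, remainder 1
5 ÷ 1 → quotient 5, remainder 0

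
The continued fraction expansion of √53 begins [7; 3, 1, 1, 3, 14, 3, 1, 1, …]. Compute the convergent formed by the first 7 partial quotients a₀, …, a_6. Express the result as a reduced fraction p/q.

7979/1096

Starting at the tail and folding back:
Start with 3.
14 + 1/(3/1) = 14 + 1/3 = 43/3
3 + 1/(43/3) = 3 + 3/43 = 132/43
1 + 1/(132/43) = 1 + 43/132 = 175/132
1 + 1/(175/132) = 1 + 132/175 = 307/175
3 + 1/(307/175) = 3 + 175/307 = 1096/307
7 + 1/(1096/307) = 7 + 307/1096 = 7979/1096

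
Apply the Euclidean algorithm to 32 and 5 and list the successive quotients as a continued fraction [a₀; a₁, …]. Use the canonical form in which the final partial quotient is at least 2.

[6; 2, 2]

32 ÷ 5 → quotient 6, remainder 2
5 ÷ 2 → quotient 2, remainder 1
2 ÷ 1 → quotient 2, remainder 0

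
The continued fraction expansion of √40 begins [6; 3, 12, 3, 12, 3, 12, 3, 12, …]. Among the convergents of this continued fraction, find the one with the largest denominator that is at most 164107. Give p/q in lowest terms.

a_0 = 6: 6/1  (≤ bound)
a_1 = 3: 19/3  (≤ bound)
a_2 = 12: 234/37  (≤ bound)
a_3 = 3: 721/114  (≤ bound)
a_4 = 12: 8886/1405  (≤ bound)
a_5 = 3: 27379/4329  (≤ bound)
a_6 = 12: 337434/53353  (≤ bound)
a_7 = 3: 1039681/164388  (> 164107, stop)

337434/53353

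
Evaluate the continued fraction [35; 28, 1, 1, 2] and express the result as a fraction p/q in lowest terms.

5010/143

Starting at the tail and folding back:
Start with 2.
1 + 1/(2/1) = 1 + 1/2 = 3/2
1 + 1/(3/2) = 1 + 2/3 = 5/3
28 + 1/(5/3) = 28 + 3/5 = 143/5
35 + 1/(143/5) = 35 + 5/143 = 5010/143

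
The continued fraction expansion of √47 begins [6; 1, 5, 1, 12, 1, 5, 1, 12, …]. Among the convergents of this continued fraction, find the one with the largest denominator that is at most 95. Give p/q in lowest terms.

617/90

a_0 = 6: 6/1  (≤ bound)
a_1 = 1: 7/1  (≤ bound)
a_2 = 5: 41/6  (≤ bound)
a_3 = 1: 48/7  (≤ bound)
a_4 = 12: 617/90  (≤ bound)
a_5 = 1: 665/97  (> 95, stop)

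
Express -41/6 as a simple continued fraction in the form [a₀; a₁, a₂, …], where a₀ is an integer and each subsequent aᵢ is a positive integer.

⌊-41/6⌋ = -7, remainder 1
⌊6/1⌋ = 6, remainder 0

[-7; 6]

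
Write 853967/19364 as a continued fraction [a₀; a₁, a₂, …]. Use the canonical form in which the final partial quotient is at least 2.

⌊853967/19364⌋ = 44, remainder 1951
⌊19364/1951⌋ = 9, remainder 1805
⌊1951/1805⌋ = 1, remainder 146
⌊1805/146⌋ = 12, remainder 53
⌊146/53⌋ = 2, remainder 40
⌊53/40⌋ = 1, remainder 13
⌊40/13⌋ = 3, remainder 1
⌊13/1⌋ = 13, remainder 0

[44; 9, 1, 12, 2, 1, 3, 13]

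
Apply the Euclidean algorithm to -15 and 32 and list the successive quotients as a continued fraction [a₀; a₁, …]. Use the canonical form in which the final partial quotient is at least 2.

[-1; 1, 1, 7, 2]

⌊-15/32⌋ = -1, remainder 17
⌊32/17⌋ = 1, remainder 15
⌊17/15⌋ = 1, remainder 2
⌊15/2⌋ = 7, remainder 1
⌊2/1⌋ = 2, remainder 0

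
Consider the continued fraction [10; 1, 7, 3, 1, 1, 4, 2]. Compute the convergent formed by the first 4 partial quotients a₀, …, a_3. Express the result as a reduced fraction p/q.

272/25

a_0 = 10: 10/1
a_1 = 1: 11/1
a_2 = 7: 87/8
a_3 = 3: 272/25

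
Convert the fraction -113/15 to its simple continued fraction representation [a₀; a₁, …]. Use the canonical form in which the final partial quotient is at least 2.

[-8; 2, 7]

-113 = -8·15 + 7, so a_0 = -8
15 = 2·7 + 1, so a_1 = 2
7 = 7·1 + 0, so a_2 = 7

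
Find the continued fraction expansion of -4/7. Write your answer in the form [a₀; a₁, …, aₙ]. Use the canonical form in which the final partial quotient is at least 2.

-4 = -1·7 + 3, so a_0 = -1
7 = 2·3 + 1, so a_1 = 2
3 = 3·1 + 0, so a_2 = 3

[-1; 2, 3]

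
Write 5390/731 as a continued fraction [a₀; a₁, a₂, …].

[7; 2, 1, 2, 9, 1, 3, 2]

5390 ÷ 731 → quotient 7, remainder 273
731 ÷ 273 → quotient 2, remainder 185
273 ÷ 185 → quotient 1, remainder 88
185 ÷ 88 → quotient 2, remainder 9
88 ÷ 9 → quotient 9, remainder 7
9 ÷ 7 → quotient 1, remainder 2
7 ÷ 2 → quotient 3, remainder 1
2 ÷ 1 → quotient 2, remainder 0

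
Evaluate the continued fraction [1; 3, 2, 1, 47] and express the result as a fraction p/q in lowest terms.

620/477

Collapse the nested fraction from the inside out:
Start with 47.
1 + 1/(47/1) = 1 + 1/47 = 48/47
2 + 1/(48/47) = 2 + 47/48 = 143/48
3 + 1/(143/48) = 3 + 48/143 = 477/143
1 + 1/(477/143) = 1 + 143/477 = 620/477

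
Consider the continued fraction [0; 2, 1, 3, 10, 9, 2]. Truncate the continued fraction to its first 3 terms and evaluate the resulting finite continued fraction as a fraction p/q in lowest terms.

1/3

a_0 = 0: 0/1
a_1 = 2: 1/2
a_2 = 1: 1/3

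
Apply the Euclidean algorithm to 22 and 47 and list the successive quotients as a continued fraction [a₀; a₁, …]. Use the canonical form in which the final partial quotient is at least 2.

Repeatedly divide and take the remainder:
22 ÷ 47 → quotient 0, remainder 22
47 ÷ 22 → quotient 2, remainder 3
22 ÷ 3 → quotient 7, remainder 1
3 ÷ 1 → quotient 3, remainder 0

[0; 2, 7, 3]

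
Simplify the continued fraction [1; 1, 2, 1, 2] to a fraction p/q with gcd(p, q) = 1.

Start with 2.
1 + 1/(2/1) = 1 + 1/2 = 3/2
2 + 1/(3/2) = 2 + 2/3 = 8/3
1 + 1/(8/3) = 1 + 3/8 = 11/8
1 + 1/(11/8) = 1 + 8/11 = 19/11

19/11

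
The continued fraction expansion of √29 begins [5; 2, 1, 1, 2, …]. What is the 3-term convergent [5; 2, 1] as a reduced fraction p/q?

16/3

Start with 1.
2 + 1/(1/1) = 2 + 1/1 = 3/1
5 + 1/(3/1) = 5 + 1/3 = 16/3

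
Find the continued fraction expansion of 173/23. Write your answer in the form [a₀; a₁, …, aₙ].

Run the Euclidean algorithm, recording each quotient:
⌊173/23⌋ = 7, remainder 12
⌊23/12⌋ = 1, remainder 11
⌊12/11⌋ = 1, remainder 1
⌊11/1⌋ = 11, remainder 0

[7; 1, 1, 11]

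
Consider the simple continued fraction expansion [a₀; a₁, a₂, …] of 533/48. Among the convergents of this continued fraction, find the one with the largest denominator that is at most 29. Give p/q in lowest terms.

211/19

List convergents until the denominator exceeds the bound:
a_0 = 11: 11/1  (≤ bound)
a_1 = 9: 100/9  (≤ bound)
a_2 = 1: 111/10  (≤ bound)
a_3 = 1: 211/19  (≤ bound)
a_4 = 2: 533/48  (> 29, stop)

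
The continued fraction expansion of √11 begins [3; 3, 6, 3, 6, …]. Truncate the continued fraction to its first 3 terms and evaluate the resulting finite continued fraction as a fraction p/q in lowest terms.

Start with 6.
3 + 1/(6/1) = 3 + 1/6 = 19/6
3 + 1/(19/6) = 3 + 6/19 = 63/19

63/19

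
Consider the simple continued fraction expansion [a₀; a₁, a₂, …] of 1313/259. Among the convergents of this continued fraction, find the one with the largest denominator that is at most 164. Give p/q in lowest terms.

a_0 = 5: 5/1  (≤ bound)
a_1 = 14: 71/14  (≤ bound)
a_2 = 2: 147/29  (≤ bound)
a_3 = 1: 218/43  (≤ bound)
a_4 = 1: 365/72  (≤ bound)
a_5 = 3: 1313/259  (> 164, stop)

365/72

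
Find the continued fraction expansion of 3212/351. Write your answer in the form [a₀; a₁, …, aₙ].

[9; 6, 1, 1, 1, 1, 1, 6]

Run the Euclidean algorithm, recording each quotient:
3212 = 9·351 + 53, so a_0 = 9
351 = 6·53 + 33, so a_1 = 6
53 = 1·33 + 20, so a_2 = 1
33 = 1·20 + 13, so a_3 = 1
20 = 1·13 + 7, so a_4 = 1
13 = 1·7 + 6, so a_5 = 1
7 = 1·6 + 1, so a_6 = 1
6 = 6·1 + 0, so a_7 = 6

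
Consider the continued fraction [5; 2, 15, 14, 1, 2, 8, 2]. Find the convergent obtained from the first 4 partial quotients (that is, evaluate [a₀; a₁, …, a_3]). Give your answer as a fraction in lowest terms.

2391/436

Compute successive convergents:
a_0 = 5: 5/1
a_1 = 2: 11/2
a_2 = 15: 170/31
a_3 = 14: 2391/436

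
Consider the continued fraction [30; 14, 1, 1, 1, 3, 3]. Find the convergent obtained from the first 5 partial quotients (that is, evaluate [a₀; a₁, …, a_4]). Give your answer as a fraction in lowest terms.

1323/44

a_0 = 30: 30/1
a_1 = 14: 421/14
a_2 = 1: 451/15
a_3 = 1: 872/29
a_4 = 1: 1323/44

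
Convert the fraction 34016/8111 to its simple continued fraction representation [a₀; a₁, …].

34016 = 4·8111 + 1572, so a_0 = 4
8111 = 5·1572 + 251, so a_1 = 5
1572 = 6·251 + 66, so a_2 = 6
251 = 3·66 + 53, so a_3 = 3
66 = 1·53 + 13, so a_4 = 1
53 = 4·13 + 1, so a_5 = 4
13 = 13·1 + 0, so a_6 = 13

[4; 5, 6, 3, 1, 4, 13]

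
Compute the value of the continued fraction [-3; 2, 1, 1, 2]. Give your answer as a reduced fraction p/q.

-34/13

Start with 2.
1 + 1/(2/1) = 1 + 1/2 = 3/2
1 + 1/(3/2) = 1 + 2/3 = 5/3
2 + 1/(5/3) = 2 + 3/5 = 13/5
-3 + 1/(13/5) = -3 + 5/13 = -34/13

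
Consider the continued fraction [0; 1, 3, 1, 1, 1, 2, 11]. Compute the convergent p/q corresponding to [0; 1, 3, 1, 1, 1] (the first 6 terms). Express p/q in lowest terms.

11/14

Use the convergent recurrence hₖ = aₖ·hₖ₋₁ + hₖ₋₂ (and likewise for the denominators kₖ):
a_0 = 0: 0/1
a_1 = 1: 1/1
a_2 = 3: 3/4
a_3 = 1: 4/5
a_4 = 1: 7/9
a_5 = 1: 11/14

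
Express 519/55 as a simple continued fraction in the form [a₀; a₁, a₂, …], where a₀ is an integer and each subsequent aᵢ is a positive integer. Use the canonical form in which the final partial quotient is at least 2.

[9; 2, 3, 2, 3]

Apply division with remainder until the remainder is 0:
519 ÷ 55 → quotient 9, remainder 24
55 ÷ 24 → quotient 2, remainder 7
24 ÷ 7 → quotient 3, remainder 3
7 ÷ 3 → quotient 2, remainder 1
3 ÷ 1 → quotient 3, remainder 0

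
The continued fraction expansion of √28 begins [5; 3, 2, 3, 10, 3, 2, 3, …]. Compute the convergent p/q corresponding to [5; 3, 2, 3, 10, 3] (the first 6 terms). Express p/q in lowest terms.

a_0 = 5: 5/1
a_1 = 3: 16/3
a_2 = 2: 37/7
a_3 = 3: 127/24
a_4 = 10: 1307/247
a_5 = 3: 4048/765

4048/765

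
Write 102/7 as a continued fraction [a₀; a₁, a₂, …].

102 ÷ 7 → quotient 14, remainder 4
7 ÷ 4 → quotient 1, remainder 3
4 ÷ 3 → quotient 1, remainder 1
3 ÷ 1 → quotient 3, remainder 0

[14; 1, 1, 3]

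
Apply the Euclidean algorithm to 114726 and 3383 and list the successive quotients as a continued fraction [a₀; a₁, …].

114726 = 33·3383 + 3087, so a_0 = 33
3383 = 1·3087 + 296, so a_1 = 1
3087 = 10·296 + 127, so a_2 = 10
296 = 2·127 + 42, so a_3 = 2
127 = 3·42 + 1, so a_4 = 3
42 = 42·1 + 0, so a_5 = 42

[33; 1, 10, 2, 3, 42]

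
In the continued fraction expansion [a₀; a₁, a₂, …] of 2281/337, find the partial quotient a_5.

2281 = 6·337 + 259, so a_0 = 6
337 = 1·259 + 78, so a_1 = 1
259 = 3·78 + 25, so a_2 = 3
78 = 3·25 + 3, so a_3 = 3
25 = 8·3 + 1, so a_4 = 8
3 = 3·1 + 0, so a_5 = 3

3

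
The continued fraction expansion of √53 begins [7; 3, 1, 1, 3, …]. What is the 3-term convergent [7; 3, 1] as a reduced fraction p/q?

29/4

Build up convergents one term at a time:
a_0 = 7: 7/1
a_1 = 3: 22/3
a_2 = 1: 29/4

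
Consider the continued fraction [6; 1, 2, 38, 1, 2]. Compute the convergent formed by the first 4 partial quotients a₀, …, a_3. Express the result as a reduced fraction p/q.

Start with 38.
2 + 1/(38/1) = 2 + 1/38 = 77/38
1 + 1/(77/38) = 1 + 38/77 = 115/77
6 + 1/(115/77) = 6 + 77/115 = 767/115

767/115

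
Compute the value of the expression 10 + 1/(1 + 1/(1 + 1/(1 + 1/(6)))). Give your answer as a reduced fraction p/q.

213/20

Starting at the tail and folding back:
Start with 6.
1 + 1/(6/1) = 1 + 1/6 = 7/6
1 + 1/(7/6) = 1 + 6/7 = 13/7
1 + 1/(13/7) = 1 + 7/13 = 20/13
10 + 1/(20/13) = 10 + 13/20 = 213/20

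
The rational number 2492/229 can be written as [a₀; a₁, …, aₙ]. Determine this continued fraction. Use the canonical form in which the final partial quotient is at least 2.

[10; 1, 7, 2, 13]

Run the Euclidean algorithm, recording each quotient:
⌊2492/229⌋ = 10, remainder 202
⌊229/202⌋ = 1, remainder 27
⌊202/27⌋ = 7, remainder 13
⌊27/13⌋ = 2, remainder 1
⌊13/1⌋ = 13, remainder 0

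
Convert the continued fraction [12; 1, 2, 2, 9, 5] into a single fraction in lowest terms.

Start with 5.
9 + 1/(5/1) = 9 + 1/5 = 46/5
2 + 1/(46/5) = 2 + 5/46 = 97/46
2 + 1/(97/46) = 2 + 46/97 = 240/97
1 + 1/(240/97) = 1 + 97/240 = 337/240
12 + 1/(337/240) = 12 + 240/337 = 4284/337

4284/337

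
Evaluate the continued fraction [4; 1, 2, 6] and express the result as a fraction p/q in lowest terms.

a_0 = 4: 4/1
a_1 = 1: 5/1
a_2 = 2: 14/3
a_3 = 6: 89/19

89/19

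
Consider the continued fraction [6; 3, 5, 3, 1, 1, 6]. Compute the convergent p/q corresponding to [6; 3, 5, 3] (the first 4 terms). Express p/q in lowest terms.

a_0 = 6: 6/1
a_1 = 3: 19/3
a_2 = 5: 101/16
a_3 = 3: 322/51

322/51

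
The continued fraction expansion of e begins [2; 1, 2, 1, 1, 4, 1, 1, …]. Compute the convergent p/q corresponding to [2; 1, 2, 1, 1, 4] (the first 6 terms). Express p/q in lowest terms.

Compute successive convergents:
a_0 = 2: 2/1
a_1 = 1: 3/1
a_2 = 2: 8/3
a_3 = 1: 11/4
a_4 = 1: 19/7
a_5 = 4: 87/32

87/32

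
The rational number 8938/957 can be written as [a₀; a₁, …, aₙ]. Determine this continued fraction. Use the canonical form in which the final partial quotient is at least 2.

8938 = 9·957 + 325, so a_0 = 9
957 = 2·325 + 307, so a_1 = 2
325 = 1·307 + 18, so a_2 = 1
307 = 17·18 + 1, so a_3 = 17
18 = 18·1 + 0, so a_4 = 18

[9; 2, 1, 17, 18]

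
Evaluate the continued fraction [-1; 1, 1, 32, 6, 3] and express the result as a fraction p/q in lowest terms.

Collapse the nested fraction from the inside out:
Start with 3.
6 + 1/(3/1) = 6 + 1/3 = 19/3
32 + 1/(19/3) = 32 + 3/19 = 611/19
1 + 1/(611/19) = 1 + 19/611 = 630/611
1 + 1/(630/611) = 1 + 611/630 = 1241/630
-1 + 1/(1241/630) = -1 + 630/1241 = -611/1241

-611/1241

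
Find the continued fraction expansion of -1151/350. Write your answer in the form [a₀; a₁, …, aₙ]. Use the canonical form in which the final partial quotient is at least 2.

⌊-1151/350⌋ = -4, remainder 249
⌊350/249⌋ = 1, remainder 101
⌊249/101⌋ = 2, remainder 47
⌊101/47⌋ = 2, remainder 7
⌊47/7⌋ = 6, remainder 5
⌊7/5⌋ = 1, remainder 2
⌊5/2⌋ = 2, remainder 1
⌊2/1⌋ = 2, remainder 0

[-4; 1, 2, 2, 6, 1, 2, 2]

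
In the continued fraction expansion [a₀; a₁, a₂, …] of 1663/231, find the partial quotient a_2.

46

Apply division with remainder until the remainder is 0:
⌊1663/231⌋ = 7, remainder 46
⌊231/46⌋ = 5, remainder 1
⌊46/1⌋ = 46, remainder 0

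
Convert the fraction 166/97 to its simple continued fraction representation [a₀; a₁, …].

[1; 1, 2, 2, 6, 2]

⌊166/97⌋ = 1, remainder 69
⌊97/69⌋ = 1, remainder 28
⌊69/28⌋ = 2, remainder 13
⌊28/13⌋ = 2, remainder 2
⌊13/2⌋ = 6, remainder 1
⌊2/1⌋ = 2, remainder 0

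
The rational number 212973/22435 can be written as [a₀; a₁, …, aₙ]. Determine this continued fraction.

[9; 2, 34, 1, 1, 1, 52, 2]

212973 = 9·22435 + 11058, so a_0 = 9
22435 = 2·11058 + 319, so a_1 = 2
11058 = 34·319 + 212, so a_2 = 34
319 = 1·212 + 107, so a_3 = 1
212 = 1·107 + 105, so a_4 = 1
107 = 1·105 + 2, so a_5 = 1
105 = 52·2 + 1, so a_6 = 52
2 = 2·1 + 0, so a_7 = 2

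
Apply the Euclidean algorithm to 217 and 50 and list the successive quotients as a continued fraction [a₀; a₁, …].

[4; 2, 1, 16]

217 ÷ 50 → quotient 4, remainder 17
50 ÷ 17 → quotient 2, remainder 16
17 ÷ 16 → quotient 1, remainder 1
16 ÷ 1 → quotient 16, remainder 0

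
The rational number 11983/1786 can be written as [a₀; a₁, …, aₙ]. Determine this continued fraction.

[6; 1, 2, 2, 3, 1, 3, 15]

11983 = 6·1786 + 1267, so a_0 = 6
1786 = 1·1267 + 519, so a_1 = 1
1267 = 2·519 + 229, so a_2 = 2
519 = 2·229 + 61, so a_3 = 2
229 = 3·61 + 46, so a_4 = 3
61 = 1·46 + 15, so a_5 = 1
46 = 3·15 + 1, so a_6 = 3
15 = 15·1 + 0, so a_7 = 15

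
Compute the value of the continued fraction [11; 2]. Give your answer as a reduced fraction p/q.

23/2

Collapse the nested fraction from the inside out:
Start with 2.
11 + 1/(2/1) = 11 + 1/2 = 23/2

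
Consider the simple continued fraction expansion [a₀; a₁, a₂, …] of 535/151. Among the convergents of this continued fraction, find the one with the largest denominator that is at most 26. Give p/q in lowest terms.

a_0 = 3: 3/1  (≤ bound)
a_1 = 1: 4/1  (≤ bound)
a_2 = 1: 7/2  (≤ bound)
a_3 = 5: 39/11  (≤ bound)
a_4 = 3: 124/35  (> 26, stop)

39/11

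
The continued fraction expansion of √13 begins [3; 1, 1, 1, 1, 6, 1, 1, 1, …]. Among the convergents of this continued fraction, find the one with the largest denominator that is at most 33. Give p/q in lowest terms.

119/33

List convergents until the denominator exceeds the bound:
a_0 = 3: 3/1  (≤ bound)
a_1 = 1: 4/1  (≤ bound)
a_2 = 1: 7/2  (≤ bound)
a_3 = 1: 11/3  (≤ bound)
a_4 = 1: 18/5  (≤ bound)
a_5 = 6: 119/33  (≤ bound)
a_6 = 1: 137/38  (> 33, stop)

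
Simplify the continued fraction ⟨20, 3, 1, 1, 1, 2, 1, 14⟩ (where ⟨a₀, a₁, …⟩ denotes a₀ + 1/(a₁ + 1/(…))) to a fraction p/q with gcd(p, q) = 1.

a_0 = 20: 20/1
a_1 = 3: 61/3
a_2 = 1: 81/4
a_3 = 1: 142/7
a_4 = 1: 223/11
a_5 = 2: 588/29
a_6 = 1: 811/40
a_7 = 14: 11942/589

11942/589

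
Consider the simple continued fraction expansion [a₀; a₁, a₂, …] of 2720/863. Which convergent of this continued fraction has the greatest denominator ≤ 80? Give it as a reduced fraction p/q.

249/79

List convergents until the denominator exceeds the bound:
a_0 = 3: 3/1  (≤ bound)
a_1 = 6: 19/6  (≤ bound)
a_2 = 1: 22/7  (≤ bound)
a_3 = 1: 41/13  (≤ bound)
a_4 = 2: 104/33  (≤ bound)
a_5 = 2: 249/79  (≤ bound)
a_6 = 1: 353/112  (> 80, stop)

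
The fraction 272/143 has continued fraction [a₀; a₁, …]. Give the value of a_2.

Repeatedly divide and take the remainder:
272 = 1·143 + 129, so a_0 = 1
143 = 1·129 + 14, so a_1 = 1
129 = 9·14 + 3, so a_2 = 9

9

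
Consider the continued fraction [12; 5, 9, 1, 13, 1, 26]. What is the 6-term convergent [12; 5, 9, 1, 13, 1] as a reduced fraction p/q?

Starting at the tail and folding back:
Start with 1.
13 + 1/(1/1) = 13 + 1/1 = 14/1
1 + 1/(14/1) = 1 + 1/14 = 15/14
9 + 1/(15/14) = 9 + 14/15 = 149/15
5 + 1/(149/15) = 5 + 15/149 = 760/149
12 + 1/(760/149) = 12 + 149/760 = 9269/760

9269/760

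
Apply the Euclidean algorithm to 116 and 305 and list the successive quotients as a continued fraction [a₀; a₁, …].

Repeatedly divide and take the remainder:
⌊116/305⌋ = 0, remainder 116
⌊305/116⌋ = 2, remainder 73
⌊116/73⌋ = 1, remainder 43
⌊73/43⌋ = 1, remainder 30
⌊43/30⌋ = 1, remainder 13
⌊30/13⌋ = 2, remainder 4
⌊13/4⌋ = 3, remainder 1
⌊4/1⌋ = 4, remainder 0

[0; 2, 1, 1, 1, 2, 3, 4]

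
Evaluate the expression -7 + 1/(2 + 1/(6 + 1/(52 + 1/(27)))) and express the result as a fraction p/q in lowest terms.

Start with 27.
52 + 1/(27/1) = 52 + 1/27 = 1405/27
6 + 1/(1405/27) = 6 + 27/1405 = 8457/1405
2 + 1/(8457/1405) = 2 + 1405/8457 = 18319/8457
-7 + 1/(18319/8457) = -7 + 8457/18319 = -119776/18319

-119776/18319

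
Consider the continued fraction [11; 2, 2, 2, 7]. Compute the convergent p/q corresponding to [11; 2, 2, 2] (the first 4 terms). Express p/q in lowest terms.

Use the convergent recurrence hₖ = aₖ·hₖ₋₁ + hₖ₋₂ (and likewise for the denominators kₖ):
a_0 = 11: 11/1
a_1 = 2: 23/2
a_2 = 2: 57/5
a_3 = 2: 137/12

137/12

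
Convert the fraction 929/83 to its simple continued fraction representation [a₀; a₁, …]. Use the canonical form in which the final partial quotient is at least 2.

929 = 11·83 + 16, so a_0 = 11
83 = 5·16 + 3, so a_1 = 5
16 = 5·3 + 1, so a_2 = 5
3 = 3·1 + 0, so a_3 = 3

[11; 5, 5, 3]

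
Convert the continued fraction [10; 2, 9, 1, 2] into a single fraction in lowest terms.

Start with 2.
1 + 1/(2/1) = 1 + 1/2 = 3/2
9 + 1/(3/2) = 9 + 2/3 = 29/3
2 + 1/(29/3) = 2 + 3/29 = 61/29
10 + 1/(61/29) = 10 + 29/61 = 639/61

639/61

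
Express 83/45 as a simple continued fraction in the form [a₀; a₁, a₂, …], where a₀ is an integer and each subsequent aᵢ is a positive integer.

[1; 1, 5, 2, 3]

⌊83/45⌋ = 1, remainder 38
⌊45/38⌋ = 1, remainder 7
⌊38/7⌋ = 5, remainder 3
⌊7/3⌋ = 2, remainder 1
⌊3/1⌋ = 3, remainder 0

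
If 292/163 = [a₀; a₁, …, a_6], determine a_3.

Apply division with remainder until the remainder is 0:
292 = 1·163 + 129, so a_0 = 1
163 = 1·129 + 34, so a_1 = 1
129 = 3·34 + 27, so a_2 = 3
34 = 1·27 + 7, so a_3 = 1

1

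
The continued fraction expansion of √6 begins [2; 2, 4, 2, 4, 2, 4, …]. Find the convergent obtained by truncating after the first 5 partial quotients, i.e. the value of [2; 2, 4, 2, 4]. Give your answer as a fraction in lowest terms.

218/89

Starting at the tail and folding back:
Start with 4.
2 + 1/(4/1) = 2 + 1/4 = 9/4
4 + 1/(9/4) = 4 + 4/9 = 40/9
2 + 1/(40/9) = 2 + 9/40 = 89/40
2 + 1/(89/40) = 2 + 40/89 = 218/89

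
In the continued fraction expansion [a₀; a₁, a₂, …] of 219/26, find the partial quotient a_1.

219 = 8·26 + 11, so a_0 = 8
26 = 2·11 + 4, so a_1 = 2

2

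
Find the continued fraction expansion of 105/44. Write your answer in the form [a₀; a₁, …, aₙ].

Apply division with remainder until the remainder is 0:
105 ÷ 44 → quotient 2, remainder 17
44 ÷ 17 → quotient 2, remainder 10
17 ÷ 10 → quotient 1, remainder 7
10 ÷ 7 → quotient 1, remainder 3
7 ÷ 3 → quotient 2, remainder 1
3 ÷ 1 → quotient 3, remainder 0

[2; 2, 1, 1, 2, 3]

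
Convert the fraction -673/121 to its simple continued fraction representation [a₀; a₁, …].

-673 = -6·121 + 53, so a_0 = -6
121 = 2·53 + 15, so a_1 = 2
53 = 3·15 + 8, so a_2 = 3
15 = 1·8 + 7, so a_3 = 1
8 = 1·7 + 1, so a_4 = 1
7 = 7·1 + 0, so a_5 = 7

[-6; 2, 3, 1, 1, 7]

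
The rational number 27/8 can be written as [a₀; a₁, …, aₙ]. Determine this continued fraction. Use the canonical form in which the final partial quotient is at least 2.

27 = 3·8 + 3, so a_0 = 3
8 = 2·3 + 2, so a_1 = 2
3 = 1·2 + 1, so a_2 = 1
2 = 2·1 + 0, so a_3 = 2

[3; 2, 1, 2]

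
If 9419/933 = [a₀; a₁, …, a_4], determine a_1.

⌊9419/933⌋ = 10, remainder 89
⌊933/89⌋ = 10, remainder 43

10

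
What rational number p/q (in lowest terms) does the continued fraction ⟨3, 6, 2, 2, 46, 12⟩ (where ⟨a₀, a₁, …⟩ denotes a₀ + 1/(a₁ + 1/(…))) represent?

56345/17852

Collapse the nested fraction from the inside out:
Start with 12.
46 + 1/(12/1) = 46 + 1/12 = 553/12
2 + 1/(553/12) = 2 + 12/553 = 1118/553
2 + 1/(1118/553) = 2 + 553/1118 = 2789/1118
6 + 1/(2789/1118) = 6 + 1118/2789 = 17852/2789
3 + 1/(17852/2789) = 3 + 2789/17852 = 56345/17852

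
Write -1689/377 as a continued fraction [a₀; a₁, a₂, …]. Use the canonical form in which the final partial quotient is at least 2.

[-5; 1, 1, 12, 15]

⌊-1689/377⌋ = -5, remainder 196
⌊377/196⌋ = 1, remainder 181
⌊196/181⌋ = 1, remainder 15
⌊181/15⌋ = 12, remainder 1
⌊15/1⌋ = 15, remainder 0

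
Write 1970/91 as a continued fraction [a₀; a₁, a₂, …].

[21; 1, 1, 1, 5, 2, 2]

1970 = 21·91 + 59, so a_0 = 21
91 = 1·59 + 32, so a_1 = 1
59 = 1·32 + 27, so a_2 = 1
32 = 1·27 + 5, so a_3 = 1
27 = 5·5 + 2, so a_4 = 5
5 = 2·2 + 1, so a_5 = 2
2 = 2·1 + 0, so a_6 = 2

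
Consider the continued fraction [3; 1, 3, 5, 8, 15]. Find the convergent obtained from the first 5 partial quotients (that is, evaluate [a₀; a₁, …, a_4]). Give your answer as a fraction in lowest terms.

Build up convergents one term at a time:
a_0 = 3: 3/1
a_1 = 1: 4/1
a_2 = 3: 15/4
a_3 = 5: 79/21
a_4 = 8: 647/172

647/172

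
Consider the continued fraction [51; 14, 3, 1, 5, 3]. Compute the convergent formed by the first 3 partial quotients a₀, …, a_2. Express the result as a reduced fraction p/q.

Start with 3.
14 + 1/(3/1) = 14 + 1/3 = 43/3
51 + 1/(43/3) = 51 + 3/43 = 2196/43

2196/43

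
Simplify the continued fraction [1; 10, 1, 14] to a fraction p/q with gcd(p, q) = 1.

a_0 = 1: 1/1
a_1 = 10: 11/10
a_2 = 1: 12/11
a_3 = 14: 179/164

179/164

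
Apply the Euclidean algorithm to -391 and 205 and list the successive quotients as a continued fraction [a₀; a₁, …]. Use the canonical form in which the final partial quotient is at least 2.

Apply division with remainder until the remainder is 0:
-391 ÷ 205 → quotient -2, remainder 19
205 ÷ 19 → quotient 10, remainder 15
19 ÷ 15 → quotient 1, remainder 4
15 ÷ 4 → quotient 3, remainder 3
4 ÷ 3 → quotient 1, remainder 1
3 ÷ 1 → quotient 3, remainder 0

[-2; 10, 1, 3, 1, 3]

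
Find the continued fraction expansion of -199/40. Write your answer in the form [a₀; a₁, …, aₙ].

⌊-199/40⌋ = -5, remainder 1
⌊40/1⌋ = 40, remainder 0

[-5; 40]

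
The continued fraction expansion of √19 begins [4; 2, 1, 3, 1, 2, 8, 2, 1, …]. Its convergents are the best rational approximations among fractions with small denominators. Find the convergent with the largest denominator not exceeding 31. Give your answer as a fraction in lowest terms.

61/14

List convergents until the denominator exceeds the bound:
a_0 = 4: 4/1  (≤ bound)
a_1 = 2: 9/2  (≤ bound)
a_2 = 1: 13/3  (≤ bound)
a_3 = 3: 48/11  (≤ bound)
a_4 = 1: 61/14  (≤ bound)
a_5 = 2: 170/39  (> 31, stop)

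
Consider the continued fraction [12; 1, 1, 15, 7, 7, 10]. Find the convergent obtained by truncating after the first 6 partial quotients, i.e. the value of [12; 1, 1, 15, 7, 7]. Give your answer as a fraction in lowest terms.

Starting at the tail and folding back:
Start with 7.
7 + 1/(7/1) = 7 + 1/7 = 50/7
15 + 1/(50/7) = 15 + 7/50 = 757/50
1 + 1/(757/50) = 1 + 50/757 = 807/757
1 + 1/(807/757) = 1 + 757/807 = 1564/807
12 + 1/(1564/807) = 12 + 807/1564 = 19575/1564

19575/1564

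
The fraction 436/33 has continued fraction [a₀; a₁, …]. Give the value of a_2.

436 ÷ 33 → quotient 13, remainder 7
33 ÷ 7 → quotient 4, remainder 5
7 ÷ 5 → quotient 1, remainder 2

1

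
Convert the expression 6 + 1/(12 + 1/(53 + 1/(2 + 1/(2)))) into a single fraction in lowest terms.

19521/3209

Start with 2.
2 + 1/(2/1) = 2 + 1/2 = 5/2
53 + 1/(5/2) = 53 + 2/5 = 267/5
12 + 1/(267/5) = 12 + 5/267 = 3209/267
6 + 1/(3209/267) = 6 + 267/3209 = 19521/3209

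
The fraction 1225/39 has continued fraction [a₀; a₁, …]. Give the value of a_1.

1225 ÷ 39 → quotient 31, remainder 16
39 ÷ 16 → quotient 2, remainder 7

2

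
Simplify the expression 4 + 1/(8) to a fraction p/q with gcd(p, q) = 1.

a_0 = 4: 4/1
a_1 = 8: 33/8

33/8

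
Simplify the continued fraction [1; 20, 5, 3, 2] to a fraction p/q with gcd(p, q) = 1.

Build up convergents one term at a time:
a_0 = 1: 1/1
a_1 = 20: 21/20
a_2 = 5: 106/101
a_3 = 3: 339/323
a_4 = 2: 784/747

784/747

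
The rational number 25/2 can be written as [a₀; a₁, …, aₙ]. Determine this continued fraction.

25 ÷ 2 → quotient 12, remainder 1
2 ÷ 1 → quotient 2, remainder 0

[12; 2]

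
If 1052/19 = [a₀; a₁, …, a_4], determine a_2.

1

1052 = 55·19 + 7, so a_0 = 55
19 = 2·7 + 5, so a_1 = 2
7 = 1·5 + 2, so a_2 = 1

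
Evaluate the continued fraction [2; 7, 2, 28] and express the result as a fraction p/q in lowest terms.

a_0 = 2: 2/1
a_1 = 7: 15/7
a_2 = 2: 32/15
a_3 = 28: 911/427

911/427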